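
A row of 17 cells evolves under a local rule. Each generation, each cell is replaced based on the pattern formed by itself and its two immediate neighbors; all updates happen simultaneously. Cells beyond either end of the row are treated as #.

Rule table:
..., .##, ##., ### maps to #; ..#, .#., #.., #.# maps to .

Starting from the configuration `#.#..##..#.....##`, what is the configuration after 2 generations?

#.##.##.##.###.##

#....##....###.##
#.##.##.##.###.##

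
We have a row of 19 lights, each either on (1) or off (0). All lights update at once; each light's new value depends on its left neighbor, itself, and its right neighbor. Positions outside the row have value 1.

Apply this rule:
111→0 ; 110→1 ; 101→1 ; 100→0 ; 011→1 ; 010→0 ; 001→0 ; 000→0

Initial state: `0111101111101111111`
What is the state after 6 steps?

1000000000000000000

1100111000111000000
0100101000101000000
1000010000010000000
1000000000000000000
1000000000000000000  (fixed point — unchanged through step 6)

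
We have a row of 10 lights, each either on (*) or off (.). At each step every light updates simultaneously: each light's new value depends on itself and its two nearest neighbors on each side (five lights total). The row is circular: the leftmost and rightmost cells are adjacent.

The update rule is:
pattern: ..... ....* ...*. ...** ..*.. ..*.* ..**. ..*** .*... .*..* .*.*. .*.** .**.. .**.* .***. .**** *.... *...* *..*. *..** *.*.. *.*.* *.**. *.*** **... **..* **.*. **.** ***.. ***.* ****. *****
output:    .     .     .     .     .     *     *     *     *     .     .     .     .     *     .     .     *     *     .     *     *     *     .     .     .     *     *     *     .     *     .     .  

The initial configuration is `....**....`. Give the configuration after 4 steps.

..**......

....*..*..
........**
.*......*.
..**......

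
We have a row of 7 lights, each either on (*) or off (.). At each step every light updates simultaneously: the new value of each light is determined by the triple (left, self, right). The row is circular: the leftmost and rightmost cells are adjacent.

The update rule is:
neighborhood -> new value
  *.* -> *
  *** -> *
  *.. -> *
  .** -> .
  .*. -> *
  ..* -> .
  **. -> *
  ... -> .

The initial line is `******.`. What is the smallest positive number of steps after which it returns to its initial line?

.******
*.*****
**.****
***.***
****.**
*****.*
******.

7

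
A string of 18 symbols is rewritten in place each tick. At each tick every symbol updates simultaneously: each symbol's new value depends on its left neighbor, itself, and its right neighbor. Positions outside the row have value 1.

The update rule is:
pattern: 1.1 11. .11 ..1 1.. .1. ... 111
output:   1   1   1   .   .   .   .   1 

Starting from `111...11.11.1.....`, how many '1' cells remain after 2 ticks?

9

111...111111......
111...111111......
count of 1: 9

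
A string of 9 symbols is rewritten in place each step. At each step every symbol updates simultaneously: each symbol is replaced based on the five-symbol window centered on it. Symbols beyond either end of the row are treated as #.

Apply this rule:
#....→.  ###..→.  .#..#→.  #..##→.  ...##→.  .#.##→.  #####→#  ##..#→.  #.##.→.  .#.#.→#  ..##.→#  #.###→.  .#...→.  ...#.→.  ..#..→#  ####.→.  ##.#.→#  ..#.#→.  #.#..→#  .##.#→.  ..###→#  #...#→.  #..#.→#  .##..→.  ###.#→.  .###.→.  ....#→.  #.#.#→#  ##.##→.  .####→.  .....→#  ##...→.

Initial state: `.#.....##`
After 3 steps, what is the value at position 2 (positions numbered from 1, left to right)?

.

##..#..#.
...##.#..
...#.##..
position 2 holds .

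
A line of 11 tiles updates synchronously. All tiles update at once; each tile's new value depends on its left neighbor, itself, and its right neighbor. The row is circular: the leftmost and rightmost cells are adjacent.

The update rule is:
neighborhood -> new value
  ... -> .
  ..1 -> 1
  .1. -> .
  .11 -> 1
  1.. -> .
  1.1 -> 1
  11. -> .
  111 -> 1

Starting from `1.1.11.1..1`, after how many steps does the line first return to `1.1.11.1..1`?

11

.1.11.1..11
1.11.1..11.
.11.1..11.1
11.1..11.1.
1.1..11.1.1
.1..11.1.11
1..11.1.11.
..11.1.11.1
.11.1.11.1.
11.1.11.1..
1.1.11.1..1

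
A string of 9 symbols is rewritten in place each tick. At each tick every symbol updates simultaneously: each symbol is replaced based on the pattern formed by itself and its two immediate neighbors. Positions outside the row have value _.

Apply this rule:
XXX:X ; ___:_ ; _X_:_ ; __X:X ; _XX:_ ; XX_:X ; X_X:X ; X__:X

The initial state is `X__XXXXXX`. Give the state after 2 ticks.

tick 1: _XX_XXXXX
tick 2: X_XX_XXXX

X_XX_XXXX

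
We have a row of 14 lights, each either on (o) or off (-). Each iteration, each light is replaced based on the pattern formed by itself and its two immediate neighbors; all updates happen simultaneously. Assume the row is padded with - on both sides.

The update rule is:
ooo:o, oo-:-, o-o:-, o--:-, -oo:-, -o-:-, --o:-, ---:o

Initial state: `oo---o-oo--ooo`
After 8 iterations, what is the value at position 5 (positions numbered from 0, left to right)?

iteration 1: ---o--------o-
iteration 2: oo---oooooo---
iteration 3: ---o--oooo--oo
iteration 4: oo-----oo-----
iteration 5: ---ooo----oooo
iteration 6: oo--o--oo--oo-
iteration 7: --------------
iteration 8: oooooooooooooo
position 5 holds o

o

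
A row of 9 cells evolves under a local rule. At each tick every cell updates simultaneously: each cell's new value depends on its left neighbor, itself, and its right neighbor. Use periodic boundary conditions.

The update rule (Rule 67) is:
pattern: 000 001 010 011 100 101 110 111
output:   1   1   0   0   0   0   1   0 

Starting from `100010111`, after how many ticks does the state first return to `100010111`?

101100000
000101111
011000001
001011110
110000010
010111100
100000101
101111000
000001011
011110001
000010110
111100010
000101100
111000101
001011000
110001011
010110000
100010111

18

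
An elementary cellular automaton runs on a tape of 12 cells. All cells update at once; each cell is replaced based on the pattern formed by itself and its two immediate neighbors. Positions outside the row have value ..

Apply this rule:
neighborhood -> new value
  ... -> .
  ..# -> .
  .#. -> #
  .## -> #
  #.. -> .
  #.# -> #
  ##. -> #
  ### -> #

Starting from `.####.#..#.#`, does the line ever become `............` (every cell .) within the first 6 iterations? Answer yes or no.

.######..###
.######..###  (fixed point — unchanged through iteration 6)
iteration 6 is .######..###, still not uniform .

no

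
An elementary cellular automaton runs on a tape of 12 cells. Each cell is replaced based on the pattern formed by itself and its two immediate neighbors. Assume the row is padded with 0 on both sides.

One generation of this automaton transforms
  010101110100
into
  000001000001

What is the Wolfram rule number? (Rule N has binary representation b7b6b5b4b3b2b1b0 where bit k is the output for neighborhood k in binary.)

9

position 6: 111 → 0  (bit 7 = 0)
position 7: 110 → 0  (bit 6 = 0)
position 2: 101 → 0  (bit 5 = 0)
position 10: 100 → 0  (bit 4 = 0)
position 5: 011 → 1  (bit 3 = 1)
position 1: 010 → 0  (bit 2 = 0)
position 0: 001 → 0  (bit 1 = 0)
position 11: 000 → 1  (bit 0 = 1)
bits b7..b0 = 00001001 = 9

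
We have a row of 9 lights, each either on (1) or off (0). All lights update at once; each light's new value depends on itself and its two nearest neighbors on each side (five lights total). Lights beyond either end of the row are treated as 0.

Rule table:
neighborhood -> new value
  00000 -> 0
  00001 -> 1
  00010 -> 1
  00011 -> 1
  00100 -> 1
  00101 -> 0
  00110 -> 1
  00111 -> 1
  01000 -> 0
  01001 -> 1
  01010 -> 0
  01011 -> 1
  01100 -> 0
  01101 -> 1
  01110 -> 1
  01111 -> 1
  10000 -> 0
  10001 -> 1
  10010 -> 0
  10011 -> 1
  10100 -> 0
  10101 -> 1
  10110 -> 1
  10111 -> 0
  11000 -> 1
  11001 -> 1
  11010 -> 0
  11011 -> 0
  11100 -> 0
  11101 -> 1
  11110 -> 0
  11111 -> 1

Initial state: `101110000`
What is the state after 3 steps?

010101000
100100000
110100000

110100000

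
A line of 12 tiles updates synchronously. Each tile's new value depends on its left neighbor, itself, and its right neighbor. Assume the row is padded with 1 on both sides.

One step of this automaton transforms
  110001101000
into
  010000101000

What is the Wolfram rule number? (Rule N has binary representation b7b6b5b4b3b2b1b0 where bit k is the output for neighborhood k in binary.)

position 0: 111 → 0  (bit 7 = 0)
position 1: 110 → 1  (bit 6 = 1)
position 7: 101 → 0  (bit 5 = 0)
position 2: 100 → 0  (bit 4 = 0)
position 5: 011 → 0  (bit 3 = 0)
position 8: 010 → 1  (bit 2 = 1)
position 4: 001 → 0  (bit 1 = 0)
position 3: 000 → 0  (bit 0 = 0)
bits b7..b0 = 01000100 = 68

68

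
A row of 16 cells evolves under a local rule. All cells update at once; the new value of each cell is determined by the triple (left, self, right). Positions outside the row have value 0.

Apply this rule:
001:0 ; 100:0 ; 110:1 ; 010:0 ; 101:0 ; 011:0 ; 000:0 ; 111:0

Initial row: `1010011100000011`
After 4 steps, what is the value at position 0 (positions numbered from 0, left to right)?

0000000100000001
0000000000000000
0000000000000000  (fixed point — unchanged through step 4)
position 0 holds 0

0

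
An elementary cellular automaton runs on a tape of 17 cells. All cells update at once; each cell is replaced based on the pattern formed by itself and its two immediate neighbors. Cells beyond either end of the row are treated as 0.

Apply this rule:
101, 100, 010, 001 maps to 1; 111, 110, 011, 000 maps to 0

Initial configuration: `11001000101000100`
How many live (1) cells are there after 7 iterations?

00111101111101110
01000010000010001
11100111000111011
00011000101000100
00100101111101110
01111110000010001
10000001000111011
count of 1: 7

7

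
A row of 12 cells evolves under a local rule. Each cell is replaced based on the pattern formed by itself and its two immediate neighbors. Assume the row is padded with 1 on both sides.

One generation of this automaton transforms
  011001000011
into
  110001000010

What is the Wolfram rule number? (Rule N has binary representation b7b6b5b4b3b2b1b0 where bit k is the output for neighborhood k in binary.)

position 11: 111 → 0  (bit 7 = 0)
position 2: 110 → 0  (bit 6 = 0)
position 0: 101 → 1  (bit 5 = 1)
position 3: 100 → 0  (bit 4 = 0)
position 1: 011 → 1  (bit 3 = 1)
position 5: 010 → 1  (bit 2 = 1)
position 4: 001 → 0  (bit 1 = 0)
position 7: 000 → 0  (bit 0 = 0)
bits b7..b0 = 00101100 = 44

44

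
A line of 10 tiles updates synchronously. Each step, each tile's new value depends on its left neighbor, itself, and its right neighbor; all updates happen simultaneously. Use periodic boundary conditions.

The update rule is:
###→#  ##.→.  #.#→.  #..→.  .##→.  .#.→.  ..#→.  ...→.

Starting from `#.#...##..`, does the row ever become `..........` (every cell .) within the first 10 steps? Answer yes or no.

yes

step 1: ..........
all cells are . at step 1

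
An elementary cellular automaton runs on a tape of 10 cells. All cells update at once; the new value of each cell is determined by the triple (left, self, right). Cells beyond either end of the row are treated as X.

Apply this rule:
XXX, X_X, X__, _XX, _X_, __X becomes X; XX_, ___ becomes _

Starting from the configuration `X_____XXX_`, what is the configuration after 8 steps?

X_XXXXXXXX

_X___XXX_X
XXX_XXX_XX
XX_XXX_XXX
X_XXX_XXXX
_XXX_XXXXX
XXX_XXXXXX
XX_XXXXXXX
X_XXXXXXXX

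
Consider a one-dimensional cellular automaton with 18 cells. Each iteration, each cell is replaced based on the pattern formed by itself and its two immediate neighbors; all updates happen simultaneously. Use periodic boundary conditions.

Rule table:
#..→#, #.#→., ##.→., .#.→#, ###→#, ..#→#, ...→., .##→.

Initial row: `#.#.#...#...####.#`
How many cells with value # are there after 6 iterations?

iteration 1: ..#.##.###.#.##...
iteration 2: .##.....#..#...#..
iteration 3: #..#...######.###.
iteration 4: #####.#.####...#..
iteration 5: .###..#..##.#.####
iteration 6: ..#.#####...#..##.
count of #: 9

9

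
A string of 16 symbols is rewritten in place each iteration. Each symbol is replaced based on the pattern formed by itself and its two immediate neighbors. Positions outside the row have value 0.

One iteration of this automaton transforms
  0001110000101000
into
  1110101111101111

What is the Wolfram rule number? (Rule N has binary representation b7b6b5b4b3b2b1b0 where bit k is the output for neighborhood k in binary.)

151

position 4: 111 → 1  (bit 7 = 1)
position 5: 110 → 0  (bit 6 = 0)
position 11: 101 → 0  (bit 5 = 0)
position 6: 100 → 1  (bit 4 = 1)
position 3: 011 → 0  (bit 3 = 0)
position 10: 010 → 1  (bit 2 = 1)
position 2: 001 → 1  (bit 1 = 1)
position 0: 000 → 1  (bit 0 = 1)
bits b7..b0 = 10010111 = 151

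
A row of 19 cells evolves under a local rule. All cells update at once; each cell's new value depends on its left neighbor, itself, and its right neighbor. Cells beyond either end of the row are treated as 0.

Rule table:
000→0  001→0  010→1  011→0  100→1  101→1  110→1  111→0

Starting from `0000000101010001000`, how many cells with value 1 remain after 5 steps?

3

0000000111111001100
0000000000001100110
0000000000000110011
0000000000000011001
0000000000000001101
count of 1: 3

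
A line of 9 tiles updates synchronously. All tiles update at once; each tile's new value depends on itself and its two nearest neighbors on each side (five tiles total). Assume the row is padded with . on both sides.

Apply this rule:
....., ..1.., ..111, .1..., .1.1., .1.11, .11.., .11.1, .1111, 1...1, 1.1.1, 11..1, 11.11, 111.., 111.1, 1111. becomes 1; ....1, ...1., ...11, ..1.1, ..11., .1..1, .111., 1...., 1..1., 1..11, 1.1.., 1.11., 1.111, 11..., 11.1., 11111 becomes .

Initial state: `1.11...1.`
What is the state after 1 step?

.1.1.1.11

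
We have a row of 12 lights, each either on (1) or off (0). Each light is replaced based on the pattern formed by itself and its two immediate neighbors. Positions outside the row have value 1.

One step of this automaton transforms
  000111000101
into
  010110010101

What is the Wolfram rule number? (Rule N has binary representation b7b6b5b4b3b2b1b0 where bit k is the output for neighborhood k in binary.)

position 4: 111 → 1  (bit 7 = 1)
position 5: 110 → 0  (bit 6 = 0)
position 10: 101 → 0  (bit 5 = 0)
position 0: 100 → 0  (bit 4 = 0)
position 3: 011 → 1  (bit 3 = 1)
position 9: 010 → 1  (bit 2 = 1)
position 2: 001 → 0  (bit 1 = 0)
position 1: 000 → 1  (bit 0 = 1)
bits b7..b0 = 10001101 = 141

141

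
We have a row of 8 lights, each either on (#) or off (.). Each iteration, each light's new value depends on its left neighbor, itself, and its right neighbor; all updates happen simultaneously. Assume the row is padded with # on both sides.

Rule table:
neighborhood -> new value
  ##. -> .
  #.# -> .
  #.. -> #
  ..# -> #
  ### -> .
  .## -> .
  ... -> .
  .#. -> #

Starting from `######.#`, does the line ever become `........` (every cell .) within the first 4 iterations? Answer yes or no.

yes

iteration 1: ........
all cells are . at iteration 1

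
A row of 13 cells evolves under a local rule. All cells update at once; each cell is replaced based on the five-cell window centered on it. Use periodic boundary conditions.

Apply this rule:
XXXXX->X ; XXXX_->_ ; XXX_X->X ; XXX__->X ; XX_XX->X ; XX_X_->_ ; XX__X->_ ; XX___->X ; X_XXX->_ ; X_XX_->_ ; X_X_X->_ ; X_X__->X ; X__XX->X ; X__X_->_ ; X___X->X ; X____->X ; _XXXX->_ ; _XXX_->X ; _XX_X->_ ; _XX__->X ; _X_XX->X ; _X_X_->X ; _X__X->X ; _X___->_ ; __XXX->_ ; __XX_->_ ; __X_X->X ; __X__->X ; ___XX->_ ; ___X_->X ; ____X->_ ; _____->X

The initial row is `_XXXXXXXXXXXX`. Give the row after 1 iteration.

X__XXXXXXXX_X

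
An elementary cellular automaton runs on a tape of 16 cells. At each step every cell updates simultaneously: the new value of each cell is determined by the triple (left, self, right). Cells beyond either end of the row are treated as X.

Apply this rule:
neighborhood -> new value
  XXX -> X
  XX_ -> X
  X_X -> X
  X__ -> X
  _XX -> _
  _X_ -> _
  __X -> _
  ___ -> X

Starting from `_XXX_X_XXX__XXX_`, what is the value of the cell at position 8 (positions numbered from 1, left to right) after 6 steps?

X

X_XXX_X_XXX__XXX
XX_XXX_X_XXX__XX
XXX_XXX_X_XXX__X
XXXX_XXX_X_XXX__
XXXXX_XXX_X_XXX_
XXXXXX_XXX_X_XXX
position 8 holds X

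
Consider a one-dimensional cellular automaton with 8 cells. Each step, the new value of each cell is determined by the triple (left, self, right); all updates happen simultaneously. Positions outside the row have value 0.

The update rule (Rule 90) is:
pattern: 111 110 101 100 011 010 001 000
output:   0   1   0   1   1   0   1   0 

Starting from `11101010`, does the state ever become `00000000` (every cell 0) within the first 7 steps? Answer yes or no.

step 1: 10100001
step 2: 00010010
step 3: 00101101
step 4: 01001100
step 5: 10111110
step 6: 00100011
step 7: 01010111
step 7 is 01010111, still not uniform 0

no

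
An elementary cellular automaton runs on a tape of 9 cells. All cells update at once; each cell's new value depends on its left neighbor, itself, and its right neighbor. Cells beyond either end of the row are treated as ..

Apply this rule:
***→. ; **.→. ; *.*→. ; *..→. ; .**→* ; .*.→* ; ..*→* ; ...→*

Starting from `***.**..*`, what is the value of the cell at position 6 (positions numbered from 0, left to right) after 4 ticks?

*

*...*..**
*.***.**.
*.*...*..
*.*.***.*
position 6 holds *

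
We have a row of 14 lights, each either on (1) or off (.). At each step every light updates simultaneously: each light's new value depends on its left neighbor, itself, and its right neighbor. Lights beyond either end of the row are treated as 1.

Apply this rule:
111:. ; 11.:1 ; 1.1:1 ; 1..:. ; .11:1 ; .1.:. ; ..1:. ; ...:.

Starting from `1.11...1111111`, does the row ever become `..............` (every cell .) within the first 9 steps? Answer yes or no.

1111...1......
...1..........
..............
all cells are . at step 3

yes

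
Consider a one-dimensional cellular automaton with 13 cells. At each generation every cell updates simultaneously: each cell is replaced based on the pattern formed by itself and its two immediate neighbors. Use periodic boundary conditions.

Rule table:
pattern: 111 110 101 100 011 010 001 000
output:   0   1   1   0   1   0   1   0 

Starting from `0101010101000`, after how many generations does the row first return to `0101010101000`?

13

1010101010000
0101010100001
1010101000010
0101010000101
1010100001010
0101000010101
1010000101010
0100001010101
1000010101010
0000101010101
0001010101010
0010101010100
0101010101000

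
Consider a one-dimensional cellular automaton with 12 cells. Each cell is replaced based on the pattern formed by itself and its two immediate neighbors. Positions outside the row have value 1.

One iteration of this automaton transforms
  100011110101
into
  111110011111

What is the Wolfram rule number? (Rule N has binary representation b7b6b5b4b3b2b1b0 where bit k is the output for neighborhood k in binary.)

127

position 5: 111 → 0  (bit 7 = 0)
position 0: 110 → 1  (bit 6 = 1)
position 8: 101 → 1  (bit 5 = 1)
position 1: 100 → 1  (bit 4 = 1)
position 4: 011 → 1  (bit 3 = 1)
position 9: 010 → 1  (bit 2 = 1)
position 3: 001 → 1  (bit 1 = 1)
position 2: 000 → 1  (bit 0 = 1)
bits b7..b0 = 01111111 = 127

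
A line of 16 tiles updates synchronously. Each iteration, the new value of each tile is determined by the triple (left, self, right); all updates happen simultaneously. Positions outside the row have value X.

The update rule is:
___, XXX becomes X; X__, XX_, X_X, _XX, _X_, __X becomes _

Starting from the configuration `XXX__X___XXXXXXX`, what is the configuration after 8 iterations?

XX_____X__XXXXXX
X__XXX_____XXXXX
____X__XXX__XXXX
_XX_____X____XXX
____XXX___XX__XX
_XX__X__X______X
__________XXXX__
_XXXXXXXX__XX___

_XXXXXXXX__XX___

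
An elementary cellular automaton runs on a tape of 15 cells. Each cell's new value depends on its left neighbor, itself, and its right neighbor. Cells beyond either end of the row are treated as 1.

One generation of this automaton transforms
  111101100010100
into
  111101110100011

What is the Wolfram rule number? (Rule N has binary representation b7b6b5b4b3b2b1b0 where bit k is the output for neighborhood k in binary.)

218

position 0: 111 → 1  (bit 7 = 1)
position 3: 110 → 1  (bit 6 = 1)
position 4: 101 → 0  (bit 5 = 0)
position 7: 100 → 1  (bit 4 = 1)
position 5: 011 → 1  (bit 3 = 1)
position 10: 010 → 0  (bit 2 = 0)
position 9: 001 → 1  (bit 1 = 1)
position 8: 000 → 0  (bit 0 = 0)
bits b7..b0 = 11011010 = 218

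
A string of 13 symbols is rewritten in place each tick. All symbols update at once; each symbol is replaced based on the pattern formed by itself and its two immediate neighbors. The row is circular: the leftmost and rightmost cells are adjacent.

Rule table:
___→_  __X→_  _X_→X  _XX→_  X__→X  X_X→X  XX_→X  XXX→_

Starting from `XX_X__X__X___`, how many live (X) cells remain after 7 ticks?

tick 1: _XXXX_XX_XX__
tick 2: ____XX_XX_XX_
tick 3: _____XX_XX_XX
tick 4: X_____XX_XX_X
tick 5: XX_____XX_XX_
tick 6: _XX_____XX_XX
tick 7: X_XX_____XX_X
count of X: 6

6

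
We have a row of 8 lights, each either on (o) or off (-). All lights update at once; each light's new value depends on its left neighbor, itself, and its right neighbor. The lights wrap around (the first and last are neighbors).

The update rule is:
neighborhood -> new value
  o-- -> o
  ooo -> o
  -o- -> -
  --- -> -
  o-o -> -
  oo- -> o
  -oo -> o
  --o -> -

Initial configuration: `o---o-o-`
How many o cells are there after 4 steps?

-o------
--o-----
---o----
----o---
count of o: 1

1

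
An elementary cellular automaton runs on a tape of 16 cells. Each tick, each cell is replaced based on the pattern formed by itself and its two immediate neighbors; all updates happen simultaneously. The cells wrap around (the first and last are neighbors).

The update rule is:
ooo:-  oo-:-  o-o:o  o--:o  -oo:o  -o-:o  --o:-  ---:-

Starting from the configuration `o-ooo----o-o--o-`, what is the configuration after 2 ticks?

ooo--o---oooo-oo
---o-oo--o---oo-

---o-oo--o---oo-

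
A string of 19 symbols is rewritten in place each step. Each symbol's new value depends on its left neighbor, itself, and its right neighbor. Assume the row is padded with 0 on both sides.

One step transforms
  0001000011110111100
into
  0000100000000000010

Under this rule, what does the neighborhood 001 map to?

At position 2 the neighborhood is 001; the next row has 0 there.

0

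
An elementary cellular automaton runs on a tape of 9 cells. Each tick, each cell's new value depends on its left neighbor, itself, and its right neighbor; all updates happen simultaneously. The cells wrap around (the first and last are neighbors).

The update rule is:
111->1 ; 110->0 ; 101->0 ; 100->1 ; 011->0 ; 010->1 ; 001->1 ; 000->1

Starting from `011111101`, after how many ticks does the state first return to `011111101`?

4

001111001
110110111
100000011
011111101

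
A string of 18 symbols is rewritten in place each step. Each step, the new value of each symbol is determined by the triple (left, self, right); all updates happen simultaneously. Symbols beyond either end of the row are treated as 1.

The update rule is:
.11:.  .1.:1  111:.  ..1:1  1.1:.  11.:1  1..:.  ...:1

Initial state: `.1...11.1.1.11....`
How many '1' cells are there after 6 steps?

.1.11.1.1.1..1.111
.1..1.1.1.1.11....
.1.11.1.1.1..1.111  (repeats step 1; period 2)
step 6: .1..1.1.1.1.11....
count of 1: 7

7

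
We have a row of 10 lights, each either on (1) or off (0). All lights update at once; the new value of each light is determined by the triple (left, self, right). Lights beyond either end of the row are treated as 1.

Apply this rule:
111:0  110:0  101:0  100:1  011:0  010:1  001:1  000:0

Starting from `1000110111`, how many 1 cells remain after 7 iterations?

2

0101000000
0101100001
0100010010
0110111110
0000000000
1000000001
0100000010
count of 1: 2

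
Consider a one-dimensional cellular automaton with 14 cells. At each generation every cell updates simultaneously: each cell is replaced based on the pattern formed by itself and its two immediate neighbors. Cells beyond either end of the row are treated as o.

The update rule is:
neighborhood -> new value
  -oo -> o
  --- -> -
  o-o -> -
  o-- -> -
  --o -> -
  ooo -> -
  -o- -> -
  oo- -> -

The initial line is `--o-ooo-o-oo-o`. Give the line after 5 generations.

-------------o

generation 1: ----o-----o--o
generation 2: -------------o
generation 3: -------------o  (fixed point — unchanged through generation 5)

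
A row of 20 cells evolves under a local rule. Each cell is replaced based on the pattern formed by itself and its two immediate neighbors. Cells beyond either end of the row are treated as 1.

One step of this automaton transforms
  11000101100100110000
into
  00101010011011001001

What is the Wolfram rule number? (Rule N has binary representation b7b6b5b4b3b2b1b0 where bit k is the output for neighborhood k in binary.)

position 0: 111 → 0  (bit 7 = 0)
position 1: 110 → 0  (bit 6 = 0)
position 6: 101 → 1  (bit 5 = 1)
position 2: 100 → 1  (bit 4 = 1)
position 7: 011 → 0  (bit 3 = 0)
position 5: 010 → 0  (bit 2 = 0)
position 4: 001 → 1  (bit 1 = 1)
position 3: 000 → 0  (bit 0 = 0)
bits b7..b0 = 00110010 = 50

50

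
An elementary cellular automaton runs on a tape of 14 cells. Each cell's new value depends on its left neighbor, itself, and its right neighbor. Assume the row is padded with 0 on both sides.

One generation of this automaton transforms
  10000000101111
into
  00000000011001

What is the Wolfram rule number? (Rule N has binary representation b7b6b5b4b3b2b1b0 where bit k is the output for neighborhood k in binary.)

104

position 11: 111 → 0  (bit 7 = 0)
position 13: 110 → 1  (bit 6 = 1)
position 9: 101 → 1  (bit 5 = 1)
position 1: 100 → 0  (bit 4 = 0)
position 10: 011 → 1  (bit 3 = 1)
position 0: 010 → 0  (bit 2 = 0)
position 7: 001 → 0  (bit 1 = 0)
position 2: 000 → 0  (bit 0 = 0)
bits b7..b0 = 01101000 = 104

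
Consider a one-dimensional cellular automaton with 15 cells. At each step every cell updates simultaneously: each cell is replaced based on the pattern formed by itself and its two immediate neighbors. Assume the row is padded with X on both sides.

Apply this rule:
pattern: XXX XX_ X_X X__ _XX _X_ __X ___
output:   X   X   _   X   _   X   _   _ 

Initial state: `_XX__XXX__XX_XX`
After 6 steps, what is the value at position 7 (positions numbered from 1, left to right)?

_

__XX__XXX__X__X
X__XX__XXX_XX__
XX__XX__XX__XX_
XXX__XX__XX__X_
XXXX__XX__XX_X_
XXXXX__XX__X_X_
position 7 holds _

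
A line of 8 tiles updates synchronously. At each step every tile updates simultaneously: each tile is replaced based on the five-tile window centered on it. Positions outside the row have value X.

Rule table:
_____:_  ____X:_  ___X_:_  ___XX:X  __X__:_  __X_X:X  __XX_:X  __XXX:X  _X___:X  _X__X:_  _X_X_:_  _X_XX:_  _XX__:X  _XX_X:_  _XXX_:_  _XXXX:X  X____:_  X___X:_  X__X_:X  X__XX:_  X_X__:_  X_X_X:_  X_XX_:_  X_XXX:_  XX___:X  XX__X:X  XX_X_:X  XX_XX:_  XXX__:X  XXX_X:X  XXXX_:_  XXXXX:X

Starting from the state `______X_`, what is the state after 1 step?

X_____X_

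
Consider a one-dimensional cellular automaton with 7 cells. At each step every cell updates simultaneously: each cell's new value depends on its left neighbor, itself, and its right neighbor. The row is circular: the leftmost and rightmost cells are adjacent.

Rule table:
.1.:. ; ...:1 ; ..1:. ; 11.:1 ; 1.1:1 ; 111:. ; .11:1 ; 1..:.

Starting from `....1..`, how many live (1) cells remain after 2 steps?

3

step 1: 111...1
step 2: ..1.1.1
count of 1: 3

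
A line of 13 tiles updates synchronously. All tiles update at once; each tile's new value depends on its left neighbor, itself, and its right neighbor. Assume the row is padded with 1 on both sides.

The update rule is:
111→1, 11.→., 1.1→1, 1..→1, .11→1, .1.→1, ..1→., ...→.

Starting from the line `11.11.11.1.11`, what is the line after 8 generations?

1.11.11.11111
.11.11.111111
11.11.1111111
1.11.11111111
.11.111111111
11.1111111111
1.11111111111
.111111111111

.111111111111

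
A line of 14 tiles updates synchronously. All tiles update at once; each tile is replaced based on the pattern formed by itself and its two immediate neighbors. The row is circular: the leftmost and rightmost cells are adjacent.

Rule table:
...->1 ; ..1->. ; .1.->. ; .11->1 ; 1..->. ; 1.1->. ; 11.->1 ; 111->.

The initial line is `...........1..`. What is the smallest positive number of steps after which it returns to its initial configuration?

18

1111111111...1
.........1.1.1
.1111111......
.1.....1.11111
...111...1...1
.1.1.1.1...1..
.........1...1
.1111111...1..
.1.....1.1...1
...111.....1..
11.1.1.111...1
.1.....1.1.1.1
...111........
11.1.1.1111111
.1.....1......
...111...11111
.1.1.1.1.1...1
...........1..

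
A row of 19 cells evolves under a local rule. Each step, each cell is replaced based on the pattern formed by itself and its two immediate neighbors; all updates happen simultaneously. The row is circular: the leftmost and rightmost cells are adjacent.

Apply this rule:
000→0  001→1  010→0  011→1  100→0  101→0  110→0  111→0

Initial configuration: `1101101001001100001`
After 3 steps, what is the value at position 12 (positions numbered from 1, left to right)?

0001000010011000011
0010000100110000110
0100001001100001100
position 12 holds 0

0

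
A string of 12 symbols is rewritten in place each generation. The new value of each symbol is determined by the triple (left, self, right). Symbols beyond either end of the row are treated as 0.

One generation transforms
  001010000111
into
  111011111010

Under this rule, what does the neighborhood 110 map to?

At position 11 the neighborhood is 110; the next row has 0 there.

0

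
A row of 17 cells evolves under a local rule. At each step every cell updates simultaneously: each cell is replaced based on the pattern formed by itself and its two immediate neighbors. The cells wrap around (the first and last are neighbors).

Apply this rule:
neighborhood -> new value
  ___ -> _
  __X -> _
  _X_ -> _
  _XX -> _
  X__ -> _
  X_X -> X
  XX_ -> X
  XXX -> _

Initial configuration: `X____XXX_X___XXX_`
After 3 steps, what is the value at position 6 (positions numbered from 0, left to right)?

_

_______XX______XX
________X_______X
_________________
position 6 holds _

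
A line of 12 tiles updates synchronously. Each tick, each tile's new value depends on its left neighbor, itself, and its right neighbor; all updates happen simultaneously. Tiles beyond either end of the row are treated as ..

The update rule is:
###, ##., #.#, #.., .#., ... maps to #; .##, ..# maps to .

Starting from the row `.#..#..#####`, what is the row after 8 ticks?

##..##..##.#

.##.##..####
..##.##..###
#..##.##..##
##..##.##..#
.##..##.##.#
..##..##.###
#..##..##.##
##..##..##.#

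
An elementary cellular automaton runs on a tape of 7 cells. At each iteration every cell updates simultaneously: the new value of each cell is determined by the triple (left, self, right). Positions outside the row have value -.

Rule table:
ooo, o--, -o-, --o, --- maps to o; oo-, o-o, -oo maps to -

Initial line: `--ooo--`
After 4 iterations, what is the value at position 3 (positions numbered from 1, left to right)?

oo-o-oo
---o---
ooooooo
-ooooo-
position 3 holds o

o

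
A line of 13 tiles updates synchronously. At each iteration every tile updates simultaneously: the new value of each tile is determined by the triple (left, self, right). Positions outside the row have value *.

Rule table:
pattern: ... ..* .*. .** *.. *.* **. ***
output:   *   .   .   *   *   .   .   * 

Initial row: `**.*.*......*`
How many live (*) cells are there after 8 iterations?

*.....*****.*
.****.****..*
.***..***.*.*
.**.*.**....*
.*....*.***.*
..***...**..*
*.**.**.*.*.*
..*..*......*
count of *: 3

3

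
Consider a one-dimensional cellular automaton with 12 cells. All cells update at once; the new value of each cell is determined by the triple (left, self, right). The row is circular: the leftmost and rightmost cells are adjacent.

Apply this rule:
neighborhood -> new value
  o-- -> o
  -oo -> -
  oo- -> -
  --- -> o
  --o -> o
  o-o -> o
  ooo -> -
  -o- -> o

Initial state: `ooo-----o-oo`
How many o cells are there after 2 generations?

---ooooooo--
ooo-------oo
count of o: 5

5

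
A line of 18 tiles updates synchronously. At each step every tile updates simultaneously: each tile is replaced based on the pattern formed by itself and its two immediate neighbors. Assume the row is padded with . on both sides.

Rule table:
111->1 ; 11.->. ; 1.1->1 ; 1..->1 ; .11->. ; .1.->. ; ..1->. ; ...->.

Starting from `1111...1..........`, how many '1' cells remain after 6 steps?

3

.11.1...1.........
...1.1...1........
....1.1...1.......
.....1.1...1......
......1.1...1.....
.......1.1...1....
count of 1: 3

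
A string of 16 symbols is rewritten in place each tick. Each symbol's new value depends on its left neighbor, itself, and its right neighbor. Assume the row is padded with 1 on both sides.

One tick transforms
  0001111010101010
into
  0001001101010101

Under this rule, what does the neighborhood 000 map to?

At position 1 the neighborhood is 000; the next row has 0 there.

0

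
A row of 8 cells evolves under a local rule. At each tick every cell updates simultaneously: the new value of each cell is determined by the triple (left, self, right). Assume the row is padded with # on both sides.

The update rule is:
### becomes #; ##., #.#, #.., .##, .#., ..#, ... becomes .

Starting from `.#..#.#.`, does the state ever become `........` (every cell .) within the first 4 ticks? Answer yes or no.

yes

tick 1: ........
all cells are . at tick 1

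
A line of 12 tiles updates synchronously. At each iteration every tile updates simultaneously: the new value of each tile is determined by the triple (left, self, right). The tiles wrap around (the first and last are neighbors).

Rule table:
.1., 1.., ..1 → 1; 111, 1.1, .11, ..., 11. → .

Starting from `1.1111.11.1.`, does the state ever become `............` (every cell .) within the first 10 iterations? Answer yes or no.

1.........1.
11.......11.
..1.....1...
.111...111..
1...1.1...1.
11.11.11.11.
............
all cells are . at iteration 7

yes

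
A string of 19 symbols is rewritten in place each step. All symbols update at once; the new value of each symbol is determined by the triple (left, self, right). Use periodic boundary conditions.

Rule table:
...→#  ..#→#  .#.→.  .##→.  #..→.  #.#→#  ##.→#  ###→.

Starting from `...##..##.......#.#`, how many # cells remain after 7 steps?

.##.#.#.#.######.#.
#.##.#.#.#.....##..
.#.##.#.#..####.#.#
#.#.##.#..#...##.#.
.#.#.##..#..##.##.#
#.#.#.#.#..#.##.##.
.#.#.#.#..#.#.##.##
count of #: 10

10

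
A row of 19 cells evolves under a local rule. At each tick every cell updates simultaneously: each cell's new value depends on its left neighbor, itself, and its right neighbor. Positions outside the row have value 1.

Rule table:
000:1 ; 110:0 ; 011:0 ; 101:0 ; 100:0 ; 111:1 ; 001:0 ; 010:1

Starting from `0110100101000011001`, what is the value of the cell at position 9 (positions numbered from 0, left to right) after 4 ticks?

1

tick 1: 0000100101011000000
tick 2: 0110100101000011110
tick 3: 0000100101011001100
tick 4: 0110100101000000000
position 9 holds 1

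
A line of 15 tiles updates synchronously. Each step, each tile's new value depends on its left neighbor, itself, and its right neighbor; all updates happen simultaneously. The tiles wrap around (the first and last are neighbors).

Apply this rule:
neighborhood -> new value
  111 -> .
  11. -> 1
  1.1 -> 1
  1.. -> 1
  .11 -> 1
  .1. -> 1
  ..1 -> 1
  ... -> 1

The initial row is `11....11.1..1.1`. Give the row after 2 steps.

11............1

.11111111111111
11............1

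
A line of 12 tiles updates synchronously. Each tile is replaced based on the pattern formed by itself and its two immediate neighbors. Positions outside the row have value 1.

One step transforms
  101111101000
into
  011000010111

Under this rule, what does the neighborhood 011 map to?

At position 2 the neighborhood is 011; the next row has 1 there.

1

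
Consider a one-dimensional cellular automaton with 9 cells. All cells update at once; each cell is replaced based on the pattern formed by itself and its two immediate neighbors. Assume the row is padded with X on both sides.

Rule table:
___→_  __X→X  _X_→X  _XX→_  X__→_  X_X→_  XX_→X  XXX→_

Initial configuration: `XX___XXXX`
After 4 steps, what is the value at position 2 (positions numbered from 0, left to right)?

_

_X__X____
_X_XX___X
_X__X__X_
_X_XX_XX_
position 2 holds _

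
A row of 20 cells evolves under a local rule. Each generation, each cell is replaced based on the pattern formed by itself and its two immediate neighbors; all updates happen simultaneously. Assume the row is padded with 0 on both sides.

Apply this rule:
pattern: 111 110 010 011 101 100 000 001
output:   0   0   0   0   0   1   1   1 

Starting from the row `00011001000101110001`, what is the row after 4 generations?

generation 1: 11100110111000001110
generation 2: 00011000000111110001
generation 3: 11100111111000001110
generation 4: 00011000000111110001

00011000000111110001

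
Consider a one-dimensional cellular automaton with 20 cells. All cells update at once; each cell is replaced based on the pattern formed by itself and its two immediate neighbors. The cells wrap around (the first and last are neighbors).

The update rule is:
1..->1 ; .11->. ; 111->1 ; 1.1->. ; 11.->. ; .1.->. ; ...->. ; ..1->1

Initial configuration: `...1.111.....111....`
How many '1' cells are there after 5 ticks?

tick 1: ..1...1.1...1.1.1...
tick 2: .1.1.1...1.1.....1..
tick 3: 1.....1.1...1...1.1.
tick 4: .1...1...1.1.1.1....
tick 5: 1.1.1.1.1.......1...
count of 1: 6

6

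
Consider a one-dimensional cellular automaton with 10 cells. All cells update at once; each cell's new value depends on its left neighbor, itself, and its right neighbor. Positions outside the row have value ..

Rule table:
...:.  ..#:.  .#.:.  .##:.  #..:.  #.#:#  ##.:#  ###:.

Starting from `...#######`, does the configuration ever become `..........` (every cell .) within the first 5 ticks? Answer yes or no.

yes

.........#
..........
all cells are . at tick 2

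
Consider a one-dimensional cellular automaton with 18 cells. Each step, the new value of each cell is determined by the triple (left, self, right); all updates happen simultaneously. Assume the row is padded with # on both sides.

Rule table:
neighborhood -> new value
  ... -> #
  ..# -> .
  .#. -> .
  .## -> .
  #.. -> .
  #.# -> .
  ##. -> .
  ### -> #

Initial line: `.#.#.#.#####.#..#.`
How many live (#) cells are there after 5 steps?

5

step 1: ........###.......
step 2: .######..#..#####.
step 3: ..####.......###..
step 4: ...##..#####..#...
step 5: .#......###.....#.
count of #: 5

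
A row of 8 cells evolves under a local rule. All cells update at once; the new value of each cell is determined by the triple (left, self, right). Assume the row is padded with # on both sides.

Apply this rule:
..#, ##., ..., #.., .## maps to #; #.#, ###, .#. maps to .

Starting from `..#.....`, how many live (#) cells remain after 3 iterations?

4

##.#####
.#.#....
....####
count of #: 4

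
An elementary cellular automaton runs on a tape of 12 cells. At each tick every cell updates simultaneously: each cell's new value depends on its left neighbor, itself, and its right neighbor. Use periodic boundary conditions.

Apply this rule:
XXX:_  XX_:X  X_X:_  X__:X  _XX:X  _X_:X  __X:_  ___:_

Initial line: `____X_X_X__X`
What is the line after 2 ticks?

XX__X_X_XX_X

X___X_X_XX_X
XX__X_X_XX_X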